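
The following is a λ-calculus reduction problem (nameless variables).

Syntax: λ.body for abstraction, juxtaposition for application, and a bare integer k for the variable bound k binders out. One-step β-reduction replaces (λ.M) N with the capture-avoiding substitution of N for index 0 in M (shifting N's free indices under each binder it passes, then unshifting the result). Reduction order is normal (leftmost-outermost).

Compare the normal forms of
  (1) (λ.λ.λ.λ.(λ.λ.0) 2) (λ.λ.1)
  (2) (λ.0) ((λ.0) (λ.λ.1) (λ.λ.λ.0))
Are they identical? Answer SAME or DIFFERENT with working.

Answer: SAME — A ⇓ λ.λ.λ.λ.0, B ⇓ λ.λ.λ.λ.0

Reduction:
Term A:
  start: (λ.λ.λ.λ.(λ.λ.0) 2) (λ.λ.1)
  [1] λ.λ.λ.(λ.λ.0) 2
  [2] λ.λ.λ.λ.0

Term B:
  start: (λ.0) ((λ.0) (λ.λ.1) (λ.λ.λ.0))
  [1] (λ.0) (λ.λ.1) (λ.λ.λ.0)
  [2] (λ.λ.1) (λ.λ.λ.0)
  [3] λ.λ.λ.λ.0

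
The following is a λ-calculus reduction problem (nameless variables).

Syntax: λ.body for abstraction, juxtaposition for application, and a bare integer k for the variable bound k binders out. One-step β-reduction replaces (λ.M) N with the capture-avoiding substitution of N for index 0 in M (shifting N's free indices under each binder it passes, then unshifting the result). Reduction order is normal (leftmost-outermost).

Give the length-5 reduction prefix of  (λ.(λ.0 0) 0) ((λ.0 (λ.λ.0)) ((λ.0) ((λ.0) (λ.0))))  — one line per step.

  start: (λ.(λ.0 0) 0) ((λ.0 (λ.λ.0)) ((λ.0) ((λ.0) (λ.0))))
  →1  (λ.0 0) ((λ.0 (λ.λ.0)) ((λ.0) ((λ.0) (λ.0))))
  →2  (λ.0 (λ.λ.0)) ((λ.0) ((λ.0) (λ.0))) ((λ.0 (λ.λ.0)) ((λ.0) ((λ.0) (λ.0))))
  →3  (λ.0) ((λ.0) (λ.0)) (λ.λ.0) ((λ.0 (λ.λ.0)) ((λ.0) ((λ.0) (λ.0))))
  →4  (λ.0) (λ.0) (λ.λ.0) ((λ.0 (λ.λ.0)) ((λ.0) ((λ.0) (λ.0))))
  →5  (λ.0) (λ.λ.0) ((λ.0 (λ.λ.0)) ((λ.0) ((λ.0) (λ.0))))

Answer: after 5 steps: (λ.0) (λ.λ.0) ((λ.0 (λ.λ.0)) ((λ.0) ((λ.0) (λ.0))))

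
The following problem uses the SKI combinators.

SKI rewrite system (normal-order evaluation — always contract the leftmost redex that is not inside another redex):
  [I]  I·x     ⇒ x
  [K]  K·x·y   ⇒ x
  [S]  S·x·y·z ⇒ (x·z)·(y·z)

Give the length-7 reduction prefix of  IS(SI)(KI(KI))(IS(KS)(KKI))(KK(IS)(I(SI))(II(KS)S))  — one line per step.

  start: IS(SI)(KI(KI))(IS(KS)(KKI))(KK(IS)(I(SI))(II(KS)S))
  →1  S(SI)(KI(KI))(IS(KS)(KKI))(KK(IS)(I(SI))(II(KS)S))
  →2  SI(IS(KS)(KKI))(KI(KI)(IS(KS)(KKI)))(KK(IS)(I(SI))(II(KS)S))
  →3  I(KI(KI)(IS(KS)(KKI)))(IS(KS)(KKI)(KI(KI)(IS(KS)(KKI))))(KK(IS)(I(SI))(II(KS)S))
  →4  KI(KI)(IS(KS)(KKI))(IS(KS)(KKI)(KI(KI)(IS(KS)(KKI))))(KK(IS)(I(SI))(II(KS)S))
  →5  I(IS(KS)(KKI))(IS(KS)(KKI)(KI(KI)(IS(KS)(KKI))))(KK(IS)(I(SI))(II(KS)S))
  →6  IS(KS)(KKI)(IS(KS)(KKI)(KI(KI)(IS(KS)(KKI))))(KK(IS)(I(SI))(II(KS)S))
  →7  S(KS)(KKI)(IS(KS)(KKI)(KI(KI)(IS(KS)(KKI))))(KK(IS)(I(SI))(II(KS)S))

Answer: after 7 steps: S(KS)(KKI)(IS(KS)(KKI)(KI(KI)(IS(KS)(KKI))))(KK(IS)(I(SI))(II(KS)S))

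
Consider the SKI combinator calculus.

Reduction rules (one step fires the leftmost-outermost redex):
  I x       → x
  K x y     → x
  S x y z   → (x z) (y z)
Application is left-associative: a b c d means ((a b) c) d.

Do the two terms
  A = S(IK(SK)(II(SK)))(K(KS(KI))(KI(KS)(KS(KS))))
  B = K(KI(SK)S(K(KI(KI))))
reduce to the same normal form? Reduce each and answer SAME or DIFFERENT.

Term A:
  start: S(IK(SK)(II(SK)))(K(KS(KI))(KI(KS)(KS(KS))))
  step 1: S(K(SK)(II(SK)))(K(KS(KI))(KI(KS)(KS(KS))))
  step 2: S(SK)(K(KS(KI))(KI(KS)(KS(KS))))
  step 3: S(SK)(KS(KI))
  step 4: S(SK)S

Term B:
  start: K(KI(SK)S(K(KI(KI))))
  step 1: K(IS(K(KI(KI))))
  step 2: K(S(K(KI(KI))))
  step 3: K(S(KI))

Answer: DIFFERENT — A ⇓ S(SK)S, B ⇓ K(S(KI))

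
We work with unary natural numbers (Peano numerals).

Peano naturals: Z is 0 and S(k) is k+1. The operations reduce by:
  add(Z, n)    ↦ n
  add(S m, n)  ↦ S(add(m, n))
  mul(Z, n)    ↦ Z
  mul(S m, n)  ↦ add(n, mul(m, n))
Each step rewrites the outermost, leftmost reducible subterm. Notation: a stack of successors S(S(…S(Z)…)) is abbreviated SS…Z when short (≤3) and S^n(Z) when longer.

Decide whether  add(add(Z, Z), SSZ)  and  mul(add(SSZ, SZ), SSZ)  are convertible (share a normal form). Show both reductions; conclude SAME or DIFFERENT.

Answer: DIFFERENT — A ⇓ SSZ, B ⇓ S^6(Z)

Reduction:
Term A:
  start: add(add(Z, Z), SSZ)
  [1] add(Z, SSZ)
  [2] SSZ

Term B:
  start: mul(add(SSZ, SZ), SSZ)
  [1] mul(S(add(SZ, SZ)), SSZ)
  [2] add(SSZ, mul(add(SZ, SZ), SSZ))
  [3] S(add(SZ, mul(add(SZ, SZ), SSZ)))
  [4] S(S(add(Z, mul(add(SZ, SZ), SSZ))))
  [5] S(S(mul(add(SZ, SZ), SSZ)))
  [6] S(S(mul(S(add(Z, SZ)), SSZ)))
  [7] S(S(add(SSZ, mul(add(Z, SZ), SSZ))))
  [8] S(S(S(add(SZ, mul(add(Z, SZ), SSZ)))))
  [9] S(S(S(S(add(Z, mul(add(Z, SZ), SSZ))))))
  [10] S(S(S(S(mul(add(Z, SZ), SSZ)))))
  [11] S(S(S(S(mul(SZ, SSZ)))))
  [12] S(S(S(S(add(SSZ, mul(Z, SSZ))))))
  [13] S(S(S(S(S(add(SZ, mul(Z, SSZ)))))))
  [14] S(S(S(S(S(S(add(Z, mul(Z, SSZ))))))))
  [15] S(S(S(S(S(S(mul(Z, SSZ)))))))
  [16] S^6(Z)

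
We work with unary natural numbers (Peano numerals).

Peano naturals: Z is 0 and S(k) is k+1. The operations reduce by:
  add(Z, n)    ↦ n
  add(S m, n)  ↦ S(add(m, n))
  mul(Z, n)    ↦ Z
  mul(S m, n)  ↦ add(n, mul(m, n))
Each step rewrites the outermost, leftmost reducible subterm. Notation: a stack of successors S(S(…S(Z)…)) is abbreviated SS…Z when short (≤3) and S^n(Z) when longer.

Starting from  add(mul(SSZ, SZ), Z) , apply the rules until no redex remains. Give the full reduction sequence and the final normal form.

  start: add(mul(SSZ, SZ), Z)
  →1  add(add(SZ, mul(SZ, SZ)), Z)
  →2  add(S(add(Z, mul(SZ, SZ))), Z)
  →3  S(add(add(Z, mul(SZ, SZ)), Z))
  →4  S(add(mul(SZ, SZ), Z))
  →5  S(add(add(SZ, mul(Z, SZ)), Z))
  →6  S(add(S(add(Z, mul(Z, SZ))), Z))
  →7  S(S(add(add(Z, mul(Z, SZ)), Z)))
  →8  S(S(add(mul(Z, SZ), Z)))
  →9  S(S(add(Z, Z)))
  →10  SSZ

Answer: normal form = SSZ  (in 10 steps)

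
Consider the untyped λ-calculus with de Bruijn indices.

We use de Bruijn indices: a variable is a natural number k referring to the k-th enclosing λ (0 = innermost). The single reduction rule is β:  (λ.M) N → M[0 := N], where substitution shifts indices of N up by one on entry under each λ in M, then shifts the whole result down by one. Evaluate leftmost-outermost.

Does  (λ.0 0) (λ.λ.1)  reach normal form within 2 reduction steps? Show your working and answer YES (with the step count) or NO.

  start: (λ.0 0) (λ.λ.1)
  [1] (λ.λ.1) (λ.λ.1)
  [2] λ.λ.λ.1

Answer: YES — reaches normal form λ.λ.λ.1 in 2 ≤ 2 steps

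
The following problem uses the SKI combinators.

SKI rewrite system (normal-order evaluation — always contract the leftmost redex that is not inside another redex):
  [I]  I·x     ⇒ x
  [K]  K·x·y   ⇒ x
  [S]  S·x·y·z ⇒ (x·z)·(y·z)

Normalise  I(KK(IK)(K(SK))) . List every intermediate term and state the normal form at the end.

Answer: normal form = K(K(SK))  (in 2 steps)

Reduction:
  start: I(KK(IK)(K(SK)))
  →1  KK(IK)(K(SK))
  →2  K(K(SK))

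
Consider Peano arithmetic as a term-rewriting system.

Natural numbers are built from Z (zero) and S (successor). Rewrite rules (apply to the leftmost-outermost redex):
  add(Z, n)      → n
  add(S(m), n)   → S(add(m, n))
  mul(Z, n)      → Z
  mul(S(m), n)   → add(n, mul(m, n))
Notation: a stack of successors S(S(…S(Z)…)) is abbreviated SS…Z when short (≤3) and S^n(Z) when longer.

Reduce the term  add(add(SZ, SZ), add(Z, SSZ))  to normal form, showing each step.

Answer: normal form = S^4(Z)  (in 6 steps)

Working:
  start: add(add(SZ, SZ), add(Z, SSZ))
  →1  add(S(add(Z, SZ)), add(Z, SSZ))
  →2  S(add(add(Z, SZ), add(Z, SSZ)))
  →3  S(add(SZ, add(Z, SSZ)))
  →4  S(S(add(Z, add(Z, SSZ))))
  →5  S(S(add(Z, SSZ)))
  →6  S^4(Z)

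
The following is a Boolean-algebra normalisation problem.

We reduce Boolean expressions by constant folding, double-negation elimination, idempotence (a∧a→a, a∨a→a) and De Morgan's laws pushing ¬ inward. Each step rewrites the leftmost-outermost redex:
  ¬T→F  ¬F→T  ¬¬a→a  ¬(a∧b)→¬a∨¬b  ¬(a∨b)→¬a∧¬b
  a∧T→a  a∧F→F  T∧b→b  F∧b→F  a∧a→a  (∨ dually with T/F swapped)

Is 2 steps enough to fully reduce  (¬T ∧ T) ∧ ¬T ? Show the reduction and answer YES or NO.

Answer: NO — after 2 steps the term is ¬T, not yet normal

Reduction:
  start: (¬T ∧ T) ∧ ¬T
  →1  ¬T ∧ ¬T
  →2  ¬T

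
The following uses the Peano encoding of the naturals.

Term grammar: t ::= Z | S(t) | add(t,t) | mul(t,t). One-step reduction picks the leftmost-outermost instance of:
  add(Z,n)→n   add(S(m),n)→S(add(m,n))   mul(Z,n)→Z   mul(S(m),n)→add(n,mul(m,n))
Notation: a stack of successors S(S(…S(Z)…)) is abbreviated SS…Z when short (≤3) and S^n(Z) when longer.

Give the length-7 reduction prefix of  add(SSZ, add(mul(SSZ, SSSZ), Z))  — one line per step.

  start: add(SSZ, add(mul(SSZ, SSSZ), Z))
  →1  S(add(SZ, add(mul(SSZ, SSSZ), Z)))
  →2  S(S(add(Z, add(mul(SSZ, SSSZ), Z))))
  →3  S(S(add(mul(SSZ, SSSZ), Z)))
  →4  S(S(add(add(SSSZ, mul(SZ, SSSZ)), Z)))
  →5  S(S(add(S(add(SSZ, mul(SZ, SSSZ))), Z)))
  →6  S(S(S(add(add(SSZ, mul(SZ, SSSZ)), Z))))
  →7  S(S(S(add(S(add(SZ, mul(SZ, SSSZ))), Z))))

Answer: after 7 steps: S(S(S(add(S(add(SZ, mul(SZ, SSSZ))), Z))))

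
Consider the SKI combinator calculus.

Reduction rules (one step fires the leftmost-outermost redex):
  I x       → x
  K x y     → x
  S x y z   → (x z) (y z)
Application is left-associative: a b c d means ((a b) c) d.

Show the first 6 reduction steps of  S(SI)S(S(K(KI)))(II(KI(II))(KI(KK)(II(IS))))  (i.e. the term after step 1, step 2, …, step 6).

  start: S(SI)S(S(K(KI)))(II(KI(II))(KI(KK)(II(IS))))
  →1  SI(S(K(KI)))(S(S(K(KI))))(II(KI(II))(KI(KK)(II(IS))))
  →2  I(S(S(K(KI))))(S(K(KI))(S(S(K(KI)))))(II(KI(II))(KI(KK)(II(IS))))
  →3  S(S(K(KI)))(S(K(KI))(S(S(K(KI)))))(II(KI(II))(KI(KK)(II(IS))))
  →4  S(K(KI))(II(KI(II))(KI(KK)(II(IS))))(S(K(KI))(S(S(K(KI))))(II(KI(II))(KI(KK)(II(IS)))))
  →5  K(KI)(S(K(KI))(S(S(K(KI))))(II(KI(II))(KI(KK)(II(IS)))))(II(KI(II))(KI(KK)(II(IS)))(S(K(KI))(S(S(K(KI))))(II(KI(II))(KI(KK)(II(IS))))))
  →6  KI(II(KI(II))(KI(KK)(II(IS)))(S(K(KI))(S(S(K(KI))))(II(KI(II))(KI(KK)(II(IS))))))

Answer: after 6 steps: KI(II(KI(II))(KI(KK)(II(IS)))(S(K(KI))(S(S(K(KI))))(II(KI(II))(KI(KK)(II(IS))))))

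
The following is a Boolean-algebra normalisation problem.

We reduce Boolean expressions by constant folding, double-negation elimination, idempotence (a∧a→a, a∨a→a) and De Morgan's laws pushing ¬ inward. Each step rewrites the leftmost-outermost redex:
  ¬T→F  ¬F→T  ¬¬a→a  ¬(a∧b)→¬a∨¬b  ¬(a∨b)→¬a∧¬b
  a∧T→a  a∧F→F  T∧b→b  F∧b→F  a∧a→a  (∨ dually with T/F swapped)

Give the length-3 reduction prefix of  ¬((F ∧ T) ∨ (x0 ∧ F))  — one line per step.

Answer: after 3 steps: (T ∨ ¬T) ∧ ¬(x0 ∧ F)

Working:
  start: ¬((F ∧ T) ∨ (x0 ∧ F))
  step 1: ¬(F ∧ T) ∧ ¬(x0 ∧ F)
  step 2: (¬F ∨ ¬T) ∧ ¬(x0 ∧ F)
  step 3: (T ∨ ¬T) ∧ ¬(x0 ∧ F)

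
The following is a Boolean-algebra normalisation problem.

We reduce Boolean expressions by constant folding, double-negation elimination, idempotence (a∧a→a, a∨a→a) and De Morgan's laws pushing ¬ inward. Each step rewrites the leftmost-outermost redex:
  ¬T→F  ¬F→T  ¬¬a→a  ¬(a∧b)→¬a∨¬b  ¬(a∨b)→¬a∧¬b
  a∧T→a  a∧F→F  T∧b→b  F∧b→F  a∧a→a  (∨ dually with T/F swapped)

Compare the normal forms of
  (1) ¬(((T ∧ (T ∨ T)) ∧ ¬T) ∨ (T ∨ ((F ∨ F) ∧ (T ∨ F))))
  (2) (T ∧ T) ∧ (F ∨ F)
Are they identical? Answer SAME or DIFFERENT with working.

Term A:
  start: ¬(((T ∧ (T ∨ T)) ∧ ¬T) ∨ (T ∨ ((F ∨ F) ∧ (T ∨ F))))
  →1  ¬((T ∧ (T ∨ T)) ∧ ¬T) ∧ ¬(T ∨ ((F ∨ F) ∧ (T ∨ F)))
  →2  (¬(T ∧ (T ∨ T)) ∨ ¬¬T) ∧ ¬(T ∨ ((F ∨ F) ∧ (T ∨ F)))
  →3  ((¬T ∨ ¬(T ∨ T)) ∨ ¬¬T) ∧ ¬(T ∨ ((F ∨ F) ∧ (T ∨ F)))
  →4  ((F ∨ ¬(T ∨ T)) ∨ ¬¬T) ∧ ¬(T ∨ ((F ∨ F) ∧ (T ∨ F)))
  →5  (¬(T ∨ T) ∨ ¬¬T) ∧ ¬(T ∨ ((F ∨ F) ∧ (T ∨ F)))
  →6  ((¬T ∧ ¬T) ∨ ¬¬T) ∧ ¬(T ∨ ((F ∨ F) ∧ (T ∨ F)))
  →7  (¬T ∨ ¬¬T) ∧ ¬(T ∨ ((F ∨ F) ∧ (T ∨ F)))
  →8  (F ∨ ¬¬T) ∧ ¬(T ∨ ((F ∨ F) ∧ (T ∨ F)))
  →9  ¬¬T ∧ ¬(T ∨ ((F ∨ F) ∧ (T ∨ F)))
  →10  T ∧ ¬(T ∨ ((F ∨ F) ∧ (T ∨ F)))
  →11  ¬(T ∨ ((F ∨ F) ∧ (T ∨ F)))
  →12  ¬T ∧ ¬((F ∨ F) ∧ (T ∨ F))
  →13  F ∧ ¬((F ∨ F) ∧ (T ∨ F))
  →14  F

Term B:
  start: (T ∧ T) ∧ (F ∨ F)
  →1  T ∧ (F ∨ F)
  →2  F ∨ F
  →3  F

Answer: SAME — A ⇓ F, B ⇓ F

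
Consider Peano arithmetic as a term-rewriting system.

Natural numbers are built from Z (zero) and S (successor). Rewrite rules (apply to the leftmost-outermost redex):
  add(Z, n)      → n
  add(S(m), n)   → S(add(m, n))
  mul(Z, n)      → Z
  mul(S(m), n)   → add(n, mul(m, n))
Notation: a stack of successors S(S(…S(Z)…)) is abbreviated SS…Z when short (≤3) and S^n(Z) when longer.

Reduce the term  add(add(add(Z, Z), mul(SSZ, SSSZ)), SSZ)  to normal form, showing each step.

  start: add(add(add(Z, Z), mul(SSZ, SSSZ)), SSZ)
  [1] add(add(Z, mul(SSZ, SSSZ)), SSZ)
  [2] add(mul(SSZ, SSSZ), SSZ)
  [3] add(add(SSSZ, mul(SZ, SSSZ)), SSZ)
  [4] add(S(add(SSZ, mul(SZ, SSSZ))), SSZ)
  [5] S(add(add(SSZ, mul(SZ, SSSZ)), SSZ))
  [6] S(add(S(add(SZ, mul(SZ, SSSZ))), SSZ))
  [7] S(S(add(add(SZ, mul(SZ, SSSZ)), SSZ)))
  [8] S(S(add(S(add(Z, mul(SZ, SSSZ))), SSZ)))
  [9] S(S(S(add(add(Z, mul(SZ, SSSZ)), SSZ))))
  [10] S(S(S(add(mul(SZ, SSSZ), SSZ))))
  [11] S(S(S(add(add(SSSZ, mul(Z, SSSZ)), SSZ))))
  [12] S(S(S(add(S(add(SSZ, mul(Z, SSSZ))), SSZ))))
  [13] S(S(S(S(add(add(SSZ, mul(Z, SSSZ)), SSZ)))))
  [14] S(S(S(S(add(S(add(SZ, mul(Z, SSSZ))), SSZ)))))
  [15] S(S(S(S(S(add(add(SZ, mul(Z, SSSZ)), SSZ))))))
  [16] S(S(S(S(S(add(S(add(Z, mul(Z, SSSZ))), SSZ))))))
  [17] S(S(S(S(S(S(add(add(Z, mul(Z, SSSZ)), SSZ)))))))
  [18] S(S(S(S(S(S(add(mul(Z, SSSZ), SSZ)))))))
  [19] S(S(S(S(S(S(add(Z, SSZ)))))))
  [20] S^8(Z)

Answer: normal form = S^8(Z)  (in 20 steps)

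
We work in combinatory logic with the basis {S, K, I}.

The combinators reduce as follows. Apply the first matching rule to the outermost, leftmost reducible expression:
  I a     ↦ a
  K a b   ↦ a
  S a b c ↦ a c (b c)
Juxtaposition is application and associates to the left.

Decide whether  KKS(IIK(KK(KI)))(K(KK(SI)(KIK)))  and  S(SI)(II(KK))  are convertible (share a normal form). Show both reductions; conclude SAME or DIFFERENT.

Term A:
  start: KKS(IIK(KK(KI)))(K(KK(SI)(KIK)))
  [1] K(IIK(KK(KI)))(K(KK(SI)(KIK)))
  [2] IIK(KK(KI))
  [3] IK(KK(KI))
  [4] K(KK(KI))
  [5] KK

Term B:
  start: S(SI)(II(KK))
  [1] S(SI)(I(KK))
  [2] S(SI)(KK)

Answer: DIFFERENT — A ⇓ KK, B ⇓ S(SI)(KK)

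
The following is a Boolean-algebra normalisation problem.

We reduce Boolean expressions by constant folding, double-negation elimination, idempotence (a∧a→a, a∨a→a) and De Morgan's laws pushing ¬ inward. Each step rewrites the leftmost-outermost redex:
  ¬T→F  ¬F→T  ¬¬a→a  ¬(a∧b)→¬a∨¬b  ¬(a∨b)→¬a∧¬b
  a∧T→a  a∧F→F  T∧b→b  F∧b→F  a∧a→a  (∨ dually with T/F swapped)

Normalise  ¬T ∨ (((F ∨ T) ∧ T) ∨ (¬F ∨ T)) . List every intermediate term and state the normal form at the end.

  start: ¬T ∨ (((F ∨ T) ∧ T) ∨ (¬F ∨ T))
  step 1: F ∨ (((F ∨ T) ∧ T) ∨ (¬F ∨ T))
  step 2: ((F ∨ T) ∧ T) ∨ (¬F ∨ T)
  step 3: (F ∨ T) ∨ (¬F ∨ T)
  step 4: T ∨ (¬F ∨ T)
  step 5: T

Answer: normal form = T  (in 5 steps)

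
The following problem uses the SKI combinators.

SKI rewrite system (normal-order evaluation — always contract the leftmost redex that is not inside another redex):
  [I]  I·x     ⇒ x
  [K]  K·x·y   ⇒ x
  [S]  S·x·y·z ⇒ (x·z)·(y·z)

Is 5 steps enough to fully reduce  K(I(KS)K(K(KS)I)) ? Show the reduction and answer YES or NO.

Answer: YES — reaches normal form K(S(KS)) in 3 ≤ 5 steps

Reduction:
  start: K(I(KS)K(K(KS)I))
  [1] K(KSK(K(KS)I))
  [2] K(S(K(KS)I))
  [3] K(S(KS))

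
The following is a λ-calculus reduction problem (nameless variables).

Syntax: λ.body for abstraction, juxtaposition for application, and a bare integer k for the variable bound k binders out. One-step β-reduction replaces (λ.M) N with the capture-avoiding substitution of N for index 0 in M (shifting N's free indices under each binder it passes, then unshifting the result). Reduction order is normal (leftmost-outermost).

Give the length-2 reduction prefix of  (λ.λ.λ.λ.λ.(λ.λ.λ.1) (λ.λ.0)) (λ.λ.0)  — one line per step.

  start: (λ.λ.λ.λ.λ.(λ.λ.λ.1) (λ.λ.0)) (λ.λ.0)
  →1  λ.λ.λ.λ.(λ.λ.λ.1) (λ.λ.0)
  →2  λ.λ.λ.λ.λ.λ.1

Answer: after 2 steps: λ.λ.λ.λ.λ.λ.1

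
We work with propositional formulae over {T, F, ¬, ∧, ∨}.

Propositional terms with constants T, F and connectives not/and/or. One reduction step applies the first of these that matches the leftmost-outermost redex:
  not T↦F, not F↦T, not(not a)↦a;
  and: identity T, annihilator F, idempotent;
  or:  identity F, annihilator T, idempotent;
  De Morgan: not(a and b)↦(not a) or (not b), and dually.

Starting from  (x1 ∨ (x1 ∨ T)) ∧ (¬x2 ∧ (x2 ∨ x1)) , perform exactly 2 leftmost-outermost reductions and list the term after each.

Answer: after 2 steps: T ∧ (¬x2 ∧ (x2 ∨ x1))

Derivation:
  start: (x1 ∨ (x1 ∨ T)) ∧ (¬x2 ∧ (x2 ∨ x1))
  →1  (x1 ∨ T) ∧ (¬x2 ∧ (x2 ∨ x1))
  →2  T ∧ (¬x2 ∧ (x2 ∨ x1))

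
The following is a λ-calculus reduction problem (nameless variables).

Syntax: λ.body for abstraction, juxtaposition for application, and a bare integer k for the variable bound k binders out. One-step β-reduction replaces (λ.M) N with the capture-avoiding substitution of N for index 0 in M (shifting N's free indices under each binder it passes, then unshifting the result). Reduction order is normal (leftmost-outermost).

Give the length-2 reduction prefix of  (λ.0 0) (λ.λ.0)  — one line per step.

  start: (λ.0 0) (λ.λ.0)
  step 1: (λ.λ.0) (λ.λ.0)
  step 2: λ.0

Answer: after 2 steps: λ.0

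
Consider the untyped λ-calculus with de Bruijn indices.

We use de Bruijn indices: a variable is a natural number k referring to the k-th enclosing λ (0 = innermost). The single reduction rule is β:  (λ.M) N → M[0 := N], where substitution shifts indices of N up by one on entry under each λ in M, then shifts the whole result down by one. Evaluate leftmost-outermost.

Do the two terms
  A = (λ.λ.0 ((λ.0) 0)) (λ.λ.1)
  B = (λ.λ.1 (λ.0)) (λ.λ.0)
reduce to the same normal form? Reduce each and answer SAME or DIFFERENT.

Answer: DIFFERENT — A ⇓ λ.0 0, B ⇓ λ.λ.0

Reduction:
Term A:
  start: (λ.λ.0 ((λ.0) 0)) (λ.λ.1)
  →1  λ.0 ((λ.0) 0)
  →2  λ.0 0

Term B:
  start: (λ.λ.1 (λ.0)) (λ.λ.0)
  →1  λ.(λ.λ.0) (λ.0)
  →2  λ.λ.0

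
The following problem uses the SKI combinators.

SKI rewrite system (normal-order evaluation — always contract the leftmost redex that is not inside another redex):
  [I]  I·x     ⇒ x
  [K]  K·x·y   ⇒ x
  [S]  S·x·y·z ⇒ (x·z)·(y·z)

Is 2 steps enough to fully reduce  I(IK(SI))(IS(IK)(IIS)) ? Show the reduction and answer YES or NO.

  start: I(IK(SI))(IS(IK)(IIS))
  step 1: IK(SI)(IS(IK)(IIS))
  step 2: K(SI)(IS(IK)(IIS))

Answer: NO — after 2 steps the term is K(SI)(IS(IK)(IIS)), not yet normal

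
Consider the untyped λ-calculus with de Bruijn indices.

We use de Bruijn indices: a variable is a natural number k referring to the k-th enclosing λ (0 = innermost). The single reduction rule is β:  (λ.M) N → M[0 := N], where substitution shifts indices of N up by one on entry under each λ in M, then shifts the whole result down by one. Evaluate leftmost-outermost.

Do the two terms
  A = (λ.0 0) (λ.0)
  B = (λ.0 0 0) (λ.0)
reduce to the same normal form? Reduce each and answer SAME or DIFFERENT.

Answer: SAME — A ⇓ λ.0, B ⇓ λ.0

Derivation:
Term A:
  start: (λ.0 0) (λ.0)
  [1] (λ.0) (λ.0)
  [2] λ.0

Term B:
  start: (λ.0 0 0) (λ.0)
  [1] (λ.0) (λ.0) (λ.0)
  [2] (λ.0) (λ.0)
  [3] λ.0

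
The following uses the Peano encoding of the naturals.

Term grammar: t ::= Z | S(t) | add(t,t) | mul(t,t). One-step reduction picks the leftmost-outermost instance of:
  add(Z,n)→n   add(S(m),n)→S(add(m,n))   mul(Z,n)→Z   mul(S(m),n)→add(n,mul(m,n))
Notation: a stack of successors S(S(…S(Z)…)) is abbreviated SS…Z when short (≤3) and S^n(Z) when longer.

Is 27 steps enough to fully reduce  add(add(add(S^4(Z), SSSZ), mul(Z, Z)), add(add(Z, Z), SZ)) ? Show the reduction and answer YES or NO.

  start: add(add(add(S^4(Z), SSSZ), mul(Z, Z)), add(add(Z, Z), SZ))
  →1  add(add(S(add(SSSZ, SSSZ)), mul(Z, Z)), add(add(Z, Z), SZ))
  →2  add(S(add(add(SSSZ, SSSZ), mul(Z, Z))), add(add(Z, Z), SZ))
  →3  S(add(add(add(SSSZ, SSSZ), mul(Z, Z)), add(add(Z, Z), SZ)))
  →4  S(add(add(S(add(SSZ, SSSZ)), mul(Z, Z)), add(add(Z, Z), SZ)))
  →5  S(add(S(add(add(SSZ, SSSZ), mul(Z, Z))), add(add(Z, Z), SZ)))
  →6  S(S(add(add(add(SSZ, SSSZ), mul(Z, Z)), add(add(Z, Z), SZ))))
  →7  S(S(add(add(S(add(SZ, SSSZ)), mul(Z, Z)), add(add(Z, Z), SZ))))
  →8  S(S(add(S(add(add(SZ, SSSZ), mul(Z, Z))), add(add(Z, Z), SZ))))
  →9  S(S(S(add(add(add(SZ, SSSZ), mul(Z, Z)), add(add(Z, Z), SZ)))))
  →10  S(S(S(add(add(S(add(Z, SSSZ)), mul(Z, Z)), add(add(Z, Z), SZ)))))
  →11  S(S(S(add(S(add(add(Z, SSSZ), mul(Z, Z))), add(add(Z, Z), SZ)))))
  →12  S(S(S(S(add(add(add(Z, SSSZ), mul(Z, Z)), add(add(Z, Z), SZ))))))
  →13  S(S(S(S(add(add(SSSZ, mul(Z, Z)), add(add(Z, Z), SZ))))))
  →14  S(S(S(S(add(S(add(SSZ, mul(Z, Z))), add(add(Z, Z), SZ))))))
  →15  S(S(S(S(S(add(add(SSZ, mul(Z, Z)), add(add(Z, Z), SZ)))))))
  →16  S(S(S(S(S(add(S(add(SZ, mul(Z, Z))), add(add(Z, Z), SZ)))))))
  →17  S(S(S(S(S(S(add(add(SZ, mul(Z, Z)), add(add(Z, Z), SZ))))))))
  →18  S(S(S(S(S(S(add(S(add(Z, mul(Z, Z))), add(add(Z, Z), SZ))))))))
  →19  S(S(S(S(S(S(S(add(add(Z, mul(Z, Z)), add(add(Z, Z), SZ)))))))))
  →20  S(S(S(S(S(S(S(add(mul(Z, Z), add(add(Z, Z), SZ)))))))))
  →21  S(S(S(S(S(S(S(add(Z, add(add(Z, Z), SZ)))))))))
  →22  S(S(S(S(S(S(S(add(add(Z, Z), SZ))))))))
  →23  S(S(S(S(S(S(S(add(Z, SZ))))))))
  →24  S^8(Z)

Answer: YES — reaches normal form S^8(Z) in 24 ≤ 27 steps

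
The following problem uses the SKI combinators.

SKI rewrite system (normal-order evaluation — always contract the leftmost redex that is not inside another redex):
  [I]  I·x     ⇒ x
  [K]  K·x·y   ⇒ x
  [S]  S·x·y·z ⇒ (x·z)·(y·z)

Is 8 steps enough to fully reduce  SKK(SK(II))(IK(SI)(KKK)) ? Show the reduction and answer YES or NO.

Answer: YES — reaches normal form SI in 6 ≤ 8 steps

Derivation:
  start: SKK(SK(II))(IK(SI)(KKK))
  step 1: K(SK(II))(K(SK(II)))(IK(SI)(KKK))
  step 2: SK(II)(IK(SI)(KKK))
  step 3: K(IK(SI)(KKK))(II(IK(SI)(KKK)))
  step 4: IK(SI)(KKK)
  step 5: K(SI)(KKK)
  step 6: SI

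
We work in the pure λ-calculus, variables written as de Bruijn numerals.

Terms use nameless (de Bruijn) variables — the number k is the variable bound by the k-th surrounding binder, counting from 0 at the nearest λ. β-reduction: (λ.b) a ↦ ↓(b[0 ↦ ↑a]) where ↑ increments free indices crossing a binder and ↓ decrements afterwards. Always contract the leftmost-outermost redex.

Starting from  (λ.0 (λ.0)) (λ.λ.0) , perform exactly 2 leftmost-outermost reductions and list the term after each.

  start: (λ.0 (λ.0)) (λ.λ.0)
  →1  (λ.λ.0) (λ.0)
  →2  λ.0

Answer: after 2 steps: λ.0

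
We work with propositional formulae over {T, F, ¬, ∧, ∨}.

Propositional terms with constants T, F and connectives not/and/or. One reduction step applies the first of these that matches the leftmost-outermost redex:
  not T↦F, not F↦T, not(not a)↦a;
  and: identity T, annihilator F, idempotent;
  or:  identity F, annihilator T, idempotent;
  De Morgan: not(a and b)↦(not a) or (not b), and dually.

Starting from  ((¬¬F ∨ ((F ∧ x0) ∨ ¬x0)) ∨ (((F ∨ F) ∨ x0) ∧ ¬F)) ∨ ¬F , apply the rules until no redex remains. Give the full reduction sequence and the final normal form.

Answer: normal form = T  (in 10 steps)

Working:
  start: ((¬¬F ∨ ((F ∧ x0) ∨ ¬x0)) ∨ (((F ∨ F) ∨ x0) ∧ ¬F)) ∨ ¬F
  [1] ((F ∨ ((F ∧ x0) ∨ ¬x0)) ∨ (((F ∨ F) ∨ x0) ∧ ¬F)) ∨ ¬F
  [2] (((F ∧ x0) ∨ ¬x0) ∨ (((F ∨ F) ∨ x0) ∧ ¬F)) ∨ ¬F
  [3] ((F ∨ ¬x0) ∨ (((F ∨ F) ∨ x0) ∧ ¬F)) ∨ ¬F
  [4] (¬x0 ∨ (((F ∨ F) ∨ x0) ∧ ¬F)) ∨ ¬F
  [5] (¬x0 ∨ ((F ∨ x0) ∧ ¬F)) ∨ ¬F
  [6] (¬x0 ∨ (x0 ∧ ¬F)) ∨ ¬F
  [7] (¬x0 ∨ (x0 ∧ T)) ∨ ¬F
  [8] (¬x0 ∨ x0) ∨ ¬F
  [9] (¬x0 ∨ x0) ∨ T
  [10] T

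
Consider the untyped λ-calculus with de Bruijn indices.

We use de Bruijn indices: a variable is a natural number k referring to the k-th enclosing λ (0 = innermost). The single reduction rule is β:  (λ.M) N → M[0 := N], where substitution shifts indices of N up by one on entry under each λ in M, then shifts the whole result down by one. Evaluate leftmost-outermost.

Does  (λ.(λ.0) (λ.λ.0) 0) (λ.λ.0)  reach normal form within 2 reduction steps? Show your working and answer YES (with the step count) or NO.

Answer: NO — after 2 steps the term is (λ.λ.0) (λ.λ.0), not yet normal

Working:
  start: (λ.(λ.0) (λ.λ.0) 0) (λ.λ.0)
  step 1: (λ.0) (λ.λ.0) (λ.λ.0)
  step 2: (λ.λ.0) (λ.λ.0)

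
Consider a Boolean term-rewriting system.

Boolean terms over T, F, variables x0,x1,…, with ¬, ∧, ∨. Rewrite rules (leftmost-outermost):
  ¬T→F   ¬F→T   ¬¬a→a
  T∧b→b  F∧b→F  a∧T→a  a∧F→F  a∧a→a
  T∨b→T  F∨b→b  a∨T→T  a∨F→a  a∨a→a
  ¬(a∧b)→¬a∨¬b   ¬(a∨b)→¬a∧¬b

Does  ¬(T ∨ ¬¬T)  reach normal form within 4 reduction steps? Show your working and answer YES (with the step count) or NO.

Answer: YES — reaches normal form F in 3 ≤ 4 steps

Reduction:
  start: ¬(T ∨ ¬¬T)
  step 1: ¬T ∧ ¬¬¬T
  step 2: F ∧ ¬¬¬T
  step 3: F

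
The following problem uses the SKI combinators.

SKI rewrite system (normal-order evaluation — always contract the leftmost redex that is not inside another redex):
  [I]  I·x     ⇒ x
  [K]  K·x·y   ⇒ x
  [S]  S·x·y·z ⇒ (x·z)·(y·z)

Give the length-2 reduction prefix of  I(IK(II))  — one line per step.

Answer: after 2 steps: K(II)

Derivation:
  start: I(IK(II))
  step 1: IK(II)
  step 2: K(II)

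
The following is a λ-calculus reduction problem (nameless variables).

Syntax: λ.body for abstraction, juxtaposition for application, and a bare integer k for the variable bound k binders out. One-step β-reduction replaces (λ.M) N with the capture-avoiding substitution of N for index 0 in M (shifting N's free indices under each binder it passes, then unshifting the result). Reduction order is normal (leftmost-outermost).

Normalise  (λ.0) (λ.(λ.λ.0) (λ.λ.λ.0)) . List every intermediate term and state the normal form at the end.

Answer: normal form = λ.λ.0  (in 2 steps)

Reduction:
  start: (λ.0) (λ.(λ.λ.0) (λ.λ.λ.0))
  [1] λ.(λ.λ.0) (λ.λ.λ.0)
  [2] λ.λ.0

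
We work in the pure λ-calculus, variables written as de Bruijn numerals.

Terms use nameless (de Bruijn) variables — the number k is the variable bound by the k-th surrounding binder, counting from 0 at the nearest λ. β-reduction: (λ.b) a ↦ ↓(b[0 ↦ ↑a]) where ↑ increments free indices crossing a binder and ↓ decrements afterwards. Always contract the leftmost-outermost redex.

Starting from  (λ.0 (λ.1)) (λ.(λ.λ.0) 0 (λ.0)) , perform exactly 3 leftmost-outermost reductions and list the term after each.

Answer: after 3 steps: (λ.0) (λ.0)

Derivation:
  start: (λ.0 (λ.1)) (λ.(λ.λ.0) 0 (λ.0))
  →1  (λ.(λ.λ.0) 0 (λ.0)) (λ.λ.(λ.λ.0) 0 (λ.0))
  →2  (λ.λ.0) (λ.λ.(λ.λ.0) 0 (λ.0)) (λ.0)
  →3  (λ.0) (λ.0)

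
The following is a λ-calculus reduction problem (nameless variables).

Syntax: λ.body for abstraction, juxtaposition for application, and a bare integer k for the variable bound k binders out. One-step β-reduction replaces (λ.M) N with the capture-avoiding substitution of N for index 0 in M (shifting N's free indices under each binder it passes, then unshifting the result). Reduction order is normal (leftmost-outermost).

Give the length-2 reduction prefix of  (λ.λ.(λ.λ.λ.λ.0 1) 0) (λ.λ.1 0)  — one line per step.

  start: (λ.λ.(λ.λ.λ.λ.0 1) 0) (λ.λ.1 0)
  [1] λ.(λ.λ.λ.λ.0 1) 0
  [2] λ.λ.λ.λ.0 1

Answer: after 2 steps: λ.λ.λ.λ.0 1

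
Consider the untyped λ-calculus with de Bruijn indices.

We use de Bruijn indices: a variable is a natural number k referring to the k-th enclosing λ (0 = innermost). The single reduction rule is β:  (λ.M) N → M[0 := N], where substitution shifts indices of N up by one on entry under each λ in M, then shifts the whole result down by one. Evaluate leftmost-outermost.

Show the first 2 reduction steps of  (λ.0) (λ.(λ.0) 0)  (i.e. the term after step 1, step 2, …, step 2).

  start: (λ.0) (λ.(λ.0) 0)
  →1  λ.(λ.0) 0
  →2  λ.0

Answer: after 2 steps: λ.0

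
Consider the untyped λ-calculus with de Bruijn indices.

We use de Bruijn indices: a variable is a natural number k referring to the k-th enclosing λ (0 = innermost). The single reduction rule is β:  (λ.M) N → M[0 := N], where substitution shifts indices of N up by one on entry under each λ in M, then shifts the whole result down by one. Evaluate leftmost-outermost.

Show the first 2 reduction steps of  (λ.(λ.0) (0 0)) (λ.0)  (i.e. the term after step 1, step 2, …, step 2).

  start: (λ.(λ.0) (0 0)) (λ.0)
  step 1: (λ.0) ((λ.0) (λ.0))
  step 2: (λ.0) (λ.0)

Answer: after 2 steps: (λ.0) (λ.0)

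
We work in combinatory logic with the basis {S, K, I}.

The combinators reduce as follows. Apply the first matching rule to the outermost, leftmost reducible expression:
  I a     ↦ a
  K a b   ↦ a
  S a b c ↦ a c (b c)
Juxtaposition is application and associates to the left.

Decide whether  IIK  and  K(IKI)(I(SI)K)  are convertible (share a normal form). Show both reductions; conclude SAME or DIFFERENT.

Answer: DIFFERENT — A ⇓ K, B ⇓ KI

Working:
Term A:
  start: IIK
  →1  IK
  →2  K

Term B:
  start: K(IKI)(I(SI)K)
  →1  IKI
  →2  KI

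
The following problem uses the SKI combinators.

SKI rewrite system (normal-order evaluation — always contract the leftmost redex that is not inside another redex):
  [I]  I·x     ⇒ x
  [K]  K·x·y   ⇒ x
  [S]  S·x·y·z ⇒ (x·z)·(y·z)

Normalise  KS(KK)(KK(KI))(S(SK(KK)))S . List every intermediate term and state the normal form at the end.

  start: KS(KK)(KK(KI))(S(SK(KK)))S
  [1] S(KK(KI))(S(SK(KK)))S
  [2] KK(KI)S(S(SK(KK))S)
  [3] KS(S(SK(KK))S)
  [4] S

Answer: normal form = S  (in 4 steps)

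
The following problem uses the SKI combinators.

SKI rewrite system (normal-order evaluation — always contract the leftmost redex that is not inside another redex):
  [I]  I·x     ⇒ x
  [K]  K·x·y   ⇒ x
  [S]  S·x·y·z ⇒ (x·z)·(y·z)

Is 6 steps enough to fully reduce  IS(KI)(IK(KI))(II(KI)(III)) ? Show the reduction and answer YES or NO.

Answer: YES — reaches normal form KI in 6 ≤ 6 steps

Reduction:
  start: IS(KI)(IK(KI))(II(KI)(III))
  →1  S(KI)(IK(KI))(II(KI)(III))
  →2  KI(II(KI)(III))(IK(KI)(II(KI)(III)))
  →3  I(IK(KI)(II(KI)(III)))
  →4  IK(KI)(II(KI)(III))
  →5  K(KI)(II(KI)(III))
  →6  KI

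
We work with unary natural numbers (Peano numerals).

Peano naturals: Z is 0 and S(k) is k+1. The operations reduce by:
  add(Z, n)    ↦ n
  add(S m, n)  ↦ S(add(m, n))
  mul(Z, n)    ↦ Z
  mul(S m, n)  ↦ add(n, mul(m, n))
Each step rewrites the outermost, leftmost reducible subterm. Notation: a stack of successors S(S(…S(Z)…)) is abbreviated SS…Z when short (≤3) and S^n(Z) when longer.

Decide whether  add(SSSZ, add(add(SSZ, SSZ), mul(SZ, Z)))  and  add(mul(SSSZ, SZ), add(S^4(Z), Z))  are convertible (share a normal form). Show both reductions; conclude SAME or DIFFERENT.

Answer: SAME — A ⇓ S^7(Z), B ⇓ S^7(Z)

Reduction:
Term A:
  start: add(SSSZ, add(add(SSZ, SSZ), mul(SZ, Z)))
  →1  S(add(SSZ, add(add(SSZ, SSZ), mul(SZ, Z))))
  →2  S(S(add(SZ, add(add(SSZ, SSZ), mul(SZ, Z)))))
  →3  S(S(S(add(Z, add(add(SSZ, SSZ), mul(SZ, Z))))))
  →4  S(S(S(add(add(SSZ, SSZ), mul(SZ, Z)))))
  →5  S(S(S(add(S(add(SZ, SSZ)), mul(SZ, Z)))))
  →6  S(S(S(S(add(add(SZ, SSZ), mul(SZ, Z))))))
  →7  S(S(S(S(add(S(add(Z, SSZ)), mul(SZ, Z))))))
  →8  S(S(S(S(S(add(add(Z, SSZ), mul(SZ, Z)))))))
  →9  S(S(S(S(S(add(SSZ, mul(SZ, Z)))))))
  →10  S(S(S(S(S(S(add(SZ, mul(SZ, Z))))))))
  →11  S(S(S(S(S(S(S(add(Z, mul(SZ, Z)))))))))
  →12  S(S(S(S(S(S(S(mul(SZ, Z))))))))
  →13  S(S(S(S(S(S(S(add(Z, mul(Z, Z)))))))))
  →14  S(S(S(S(S(S(S(mul(Z, Z))))))))
  →15  S^7(Z)

Term B:
  start: add(mul(SSSZ, SZ), add(S^4(Z), Z))
  →1  add(add(SZ, mul(SSZ, SZ)), add(S^4(Z), Z))
  →2  add(S(add(Z, mul(SSZ, SZ))), add(S^4(Z), Z))
  →3  S(add(add(Z, mul(SSZ, SZ)), add(S^4(Z), Z)))
  →4  S(add(mul(SSZ, SZ), add(S^4(Z), Z)))
  →5  S(add(add(SZ, mul(SZ, SZ)), add(S^4(Z), Z)))
  →6  S(add(S(add(Z, mul(SZ, SZ))), add(S^4(Z), Z)))
  →7  S(S(add(add(Z, mul(SZ, SZ)), add(S^4(Z), Z))))
  →8  S(S(add(mul(SZ, SZ), add(S^4(Z), Z))))
  →9  S(S(add(add(SZ, mul(Z, SZ)), add(S^4(Z), Z))))
  →10  S(S(add(S(add(Z, mul(Z, SZ))), add(S^4(Z), Z))))
  →11  S(S(S(add(add(Z, mul(Z, SZ)), add(S^4(Z), Z)))))
  →12  S(S(S(add(mul(Z, SZ), add(S^4(Z), Z)))))
  →13  S(S(S(add(Z, add(S^4(Z), Z)))))
  →14  S(S(S(add(S^4(Z), Z))))
  →15  S(S(S(S(add(SSSZ, Z)))))
  →16  S(S(S(S(S(add(SSZ, Z))))))
  →17  S(S(S(S(S(S(add(SZ, Z)))))))
  →18  S(S(S(S(S(S(S(add(Z, Z))))))))
  →19  S^7(Z)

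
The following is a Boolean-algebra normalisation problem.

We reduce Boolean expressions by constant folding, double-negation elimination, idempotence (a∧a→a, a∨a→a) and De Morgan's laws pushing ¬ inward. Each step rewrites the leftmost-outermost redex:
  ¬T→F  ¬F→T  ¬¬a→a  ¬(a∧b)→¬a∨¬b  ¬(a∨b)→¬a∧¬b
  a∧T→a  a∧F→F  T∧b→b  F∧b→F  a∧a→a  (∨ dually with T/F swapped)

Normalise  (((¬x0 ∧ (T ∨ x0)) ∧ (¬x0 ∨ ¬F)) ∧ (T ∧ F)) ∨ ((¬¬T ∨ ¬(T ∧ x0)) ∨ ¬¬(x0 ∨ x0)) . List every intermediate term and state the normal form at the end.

  start: (((¬x0 ∧ (T ∨ x0)) ∧ (¬x0 ∨ ¬F)) ∧ (T ∧ F)) ∨ ((¬¬T ∨ ¬(T ∧ x0)) ∨ ¬¬(x0 ∨ x0))
  step 1: (((¬x0 ∧ T) ∧ (¬x0 ∨ ¬F)) ∧ (T ∧ F)) ∨ ((¬¬T ∨ ¬(T ∧ x0)) ∨ ¬¬(x0 ∨ x0))
  step 2: ((¬x0 ∧ (¬x0 ∨ ¬F)) ∧ (T ∧ F)) ∨ ((¬¬T ∨ ¬(T ∧ x0)) ∨ ¬¬(x0 ∨ x0))
  step 3: ((¬x0 ∧ (¬x0 ∨ T)) ∧ (T ∧ F)) ∨ ((¬¬T ∨ ¬(T ∧ x0)) ∨ ¬¬(x0 ∨ x0))
  step 4: ((¬x0 ∧ T) ∧ (T ∧ F)) ∨ ((¬¬T ∨ ¬(T ∧ x0)) ∨ ¬¬(x0 ∨ x0))
  step 5: (¬x0 ∧ (T ∧ F)) ∨ ((¬¬T ∨ ¬(T ∧ x0)) ∨ ¬¬(x0 ∨ x0))
  step 6: (¬x0 ∧ F) ∨ ((¬¬T ∨ ¬(T ∧ x0)) ∨ ¬¬(x0 ∨ x0))
  step 7: F ∨ ((¬¬T ∨ ¬(T ∧ x0)) ∨ ¬¬(x0 ∨ x0))
  step 8: (¬¬T ∨ ¬(T ∧ x0)) ∨ ¬¬(x0 ∨ x0)
  step 9: (T ∨ ¬(T ∧ x0)) ∨ ¬¬(x0 ∨ x0)
  step 10: T ∨ ¬¬(x0 ∨ x0)
  step 11: T

Answer: normal form = T  (in 11 steps)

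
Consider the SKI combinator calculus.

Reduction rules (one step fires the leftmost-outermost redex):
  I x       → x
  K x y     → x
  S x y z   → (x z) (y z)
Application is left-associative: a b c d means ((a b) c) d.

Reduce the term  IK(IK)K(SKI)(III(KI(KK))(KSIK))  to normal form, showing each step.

  start: IK(IK)K(SKI)(III(KI(KK))(KSIK))
  →1  K(IK)K(SKI)(III(KI(KK))(KSIK))
  →2  IK(SKI)(III(KI(KK))(KSIK))
  →3  K(SKI)(III(KI(KK))(KSIK))
  →4  SKI

Answer: normal form = SKI  (in 4 steps)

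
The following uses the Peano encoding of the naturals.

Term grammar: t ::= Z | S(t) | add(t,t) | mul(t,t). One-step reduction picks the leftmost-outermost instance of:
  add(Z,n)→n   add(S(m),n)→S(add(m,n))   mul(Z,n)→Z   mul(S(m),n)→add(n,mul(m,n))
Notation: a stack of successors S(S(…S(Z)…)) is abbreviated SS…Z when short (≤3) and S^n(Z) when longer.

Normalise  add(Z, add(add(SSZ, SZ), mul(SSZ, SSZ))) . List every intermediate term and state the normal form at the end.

Answer: normal form = S^7(Z)  (in 17 steps)

Working:
  start: add(Z, add(add(SSZ, SZ), mul(SSZ, SSZ)))
  →1  add(add(SSZ, SZ), mul(SSZ, SSZ))
  →2  add(S(add(SZ, SZ)), mul(SSZ, SSZ))
  →3  S(add(add(SZ, SZ), mul(SSZ, SSZ)))
  →4  S(add(S(add(Z, SZ)), mul(SSZ, SSZ)))
  →5  S(S(add(add(Z, SZ), mul(SSZ, SSZ))))
  →6  S(S(add(SZ, mul(SSZ, SSZ))))
  →7  S(S(S(add(Z, mul(SSZ, SSZ)))))
  →8  S(S(S(mul(SSZ, SSZ))))
  →9  S(S(S(add(SSZ, mul(SZ, SSZ)))))
  →10  S(S(S(S(add(SZ, mul(SZ, SSZ))))))
  →11  S(S(S(S(S(add(Z, mul(SZ, SSZ)))))))
  →12  S(S(S(S(S(mul(SZ, SSZ))))))
  →13  S(S(S(S(S(add(SSZ, mul(Z, SSZ)))))))
  →14  S(S(S(S(S(S(add(SZ, mul(Z, SSZ))))))))
  →15  S(S(S(S(S(S(S(add(Z, mul(Z, SSZ)))))))))
  →16  S(S(S(S(S(S(S(mul(Z, SSZ))))))))
  →17  S^7(Z)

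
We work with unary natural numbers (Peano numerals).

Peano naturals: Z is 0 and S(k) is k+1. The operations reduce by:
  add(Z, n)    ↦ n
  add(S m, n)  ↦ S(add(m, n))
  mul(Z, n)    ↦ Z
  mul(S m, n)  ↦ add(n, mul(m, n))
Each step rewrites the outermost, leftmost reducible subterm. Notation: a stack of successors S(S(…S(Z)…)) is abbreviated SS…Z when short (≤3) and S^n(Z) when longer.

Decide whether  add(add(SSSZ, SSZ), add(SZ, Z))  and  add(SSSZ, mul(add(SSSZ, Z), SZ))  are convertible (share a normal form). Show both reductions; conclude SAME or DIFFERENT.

Term A:
  start: add(add(SSSZ, SSZ), add(SZ, Z))
  step 1: add(S(add(SSZ, SSZ)), add(SZ, Z))
  step 2: S(add(add(SSZ, SSZ), add(SZ, Z)))
  step 3: S(add(S(add(SZ, SSZ)), add(SZ, Z)))
  step 4: S(S(add(add(SZ, SSZ), add(SZ, Z))))
  step 5: S(S(add(S(add(Z, SSZ)), add(SZ, Z))))
  step 6: S(S(S(add(add(Z, SSZ), add(SZ, Z)))))
  step 7: S(S(S(add(SSZ, add(SZ, Z)))))
  step 8: S(S(S(S(add(SZ, add(SZ, Z))))))
  step 9: S(S(S(S(S(add(Z, add(SZ, Z)))))))
  step 10: S(S(S(S(S(add(SZ, Z))))))
  step 11: S(S(S(S(S(S(add(Z, Z)))))))
  step 12: S^6(Z)

Term B:
  start: add(SSSZ, mul(add(SSSZ, Z), SZ))
  step 1: S(add(SSZ, mul(add(SSSZ, Z), SZ)))
  step 2: S(S(add(SZ, mul(add(SSSZ, Z), SZ))))
  step 3: S(S(S(add(Z, mul(add(SSSZ, Z), SZ)))))
  step 4: S(S(S(mul(add(SSSZ, Z), SZ))))
  step 5: S(S(S(mul(S(add(SSZ, Z)), SZ))))
  step 6: S(S(S(add(SZ, mul(add(SSZ, Z), SZ)))))
  step 7: S(S(S(S(add(Z, mul(add(SSZ, Z), SZ))))))
  step 8: S(S(S(S(mul(add(SSZ, Z), SZ)))))
  step 9: S(S(S(S(mul(S(add(SZ, Z)), SZ)))))
  step 10: S(S(S(S(add(SZ, mul(add(SZ, Z), SZ))))))
  step 11: S(S(S(S(S(add(Z, mul(add(SZ, Z), SZ)))))))
  step 12: S(S(S(S(S(mul(add(SZ, Z), SZ))))))
  step 13: S(S(S(S(S(mul(S(add(Z, Z)), SZ))))))
  step 14: S(S(S(S(S(add(SZ, mul(add(Z, Z), SZ)))))))
  step 15: S(S(S(S(S(S(add(Z, mul(add(Z, Z), SZ))))))))
  step 16: S(S(S(S(S(S(mul(add(Z, Z), SZ)))))))
  step 17: S(S(S(S(S(S(mul(Z, SZ)))))))
  step 18: S^6(Z)

Answer: SAME — A ⇓ S^6(Z), B ⇓ S^6(Z)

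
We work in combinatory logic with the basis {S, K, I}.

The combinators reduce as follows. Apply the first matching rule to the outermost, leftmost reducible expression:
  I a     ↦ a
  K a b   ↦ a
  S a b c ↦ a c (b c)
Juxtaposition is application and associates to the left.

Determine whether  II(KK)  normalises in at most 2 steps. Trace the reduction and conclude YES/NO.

Answer: YES — reaches normal form KK in 2 ≤ 2 steps

Working:
  start: II(KK)
  →1  I(KK)
  →2  KK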